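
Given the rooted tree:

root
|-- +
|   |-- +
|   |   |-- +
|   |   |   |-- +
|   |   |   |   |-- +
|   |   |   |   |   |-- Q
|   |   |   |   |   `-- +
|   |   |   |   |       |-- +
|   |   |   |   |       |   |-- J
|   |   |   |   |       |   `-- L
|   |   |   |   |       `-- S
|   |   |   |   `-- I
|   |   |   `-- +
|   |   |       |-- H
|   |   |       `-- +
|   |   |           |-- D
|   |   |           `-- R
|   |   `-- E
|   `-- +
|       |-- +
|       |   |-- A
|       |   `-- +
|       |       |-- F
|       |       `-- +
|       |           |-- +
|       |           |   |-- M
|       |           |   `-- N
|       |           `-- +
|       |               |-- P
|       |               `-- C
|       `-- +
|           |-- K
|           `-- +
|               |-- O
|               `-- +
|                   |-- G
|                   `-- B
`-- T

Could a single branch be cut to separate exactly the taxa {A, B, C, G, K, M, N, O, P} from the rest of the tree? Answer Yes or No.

No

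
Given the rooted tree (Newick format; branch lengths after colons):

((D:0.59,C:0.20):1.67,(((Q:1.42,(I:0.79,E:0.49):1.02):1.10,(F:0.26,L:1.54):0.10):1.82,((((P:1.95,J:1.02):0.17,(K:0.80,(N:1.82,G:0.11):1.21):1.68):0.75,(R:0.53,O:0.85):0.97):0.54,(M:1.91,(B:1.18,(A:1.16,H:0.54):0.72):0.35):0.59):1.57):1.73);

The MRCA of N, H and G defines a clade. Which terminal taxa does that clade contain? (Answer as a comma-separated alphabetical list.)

Tracing N: it sits inside (N,G).
Tracing H: it sits inside (A,H).
Tracing G: it sits inside (N,G).
The smallest clade enclosing all 3 is ((((P,J),(K,(N,G))),(R,O)),(M,(B,(A,H)))); the answer is its 11 terminal taxa in alphabetical order.

A, B, G, H, J, K, M, N, O, P, R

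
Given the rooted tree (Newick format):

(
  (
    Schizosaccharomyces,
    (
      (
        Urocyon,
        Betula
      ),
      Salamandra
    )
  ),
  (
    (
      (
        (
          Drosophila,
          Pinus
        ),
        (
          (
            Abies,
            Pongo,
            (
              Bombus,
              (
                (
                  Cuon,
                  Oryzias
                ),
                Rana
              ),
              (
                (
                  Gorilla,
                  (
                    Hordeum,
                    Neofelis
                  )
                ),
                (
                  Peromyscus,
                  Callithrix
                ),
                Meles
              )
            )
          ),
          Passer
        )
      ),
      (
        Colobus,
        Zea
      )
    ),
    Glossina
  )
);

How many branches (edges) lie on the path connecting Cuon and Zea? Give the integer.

The MRCA of Cuon and Zea is the node subtending (((Drosophila,Pinus),((Abies,Pongo,(Bombus,((Cuon,Oryzias),Rana),((Gorilla,(Hordeum,Neofelis)),(Peromyscus,Callithrix),Meles))),Passer)),(Colobus,Zea)).
From Cuon up to that node: 7 branches. From Zea up to the same node: 2 branches. Total: 7 + 2 = 9.

9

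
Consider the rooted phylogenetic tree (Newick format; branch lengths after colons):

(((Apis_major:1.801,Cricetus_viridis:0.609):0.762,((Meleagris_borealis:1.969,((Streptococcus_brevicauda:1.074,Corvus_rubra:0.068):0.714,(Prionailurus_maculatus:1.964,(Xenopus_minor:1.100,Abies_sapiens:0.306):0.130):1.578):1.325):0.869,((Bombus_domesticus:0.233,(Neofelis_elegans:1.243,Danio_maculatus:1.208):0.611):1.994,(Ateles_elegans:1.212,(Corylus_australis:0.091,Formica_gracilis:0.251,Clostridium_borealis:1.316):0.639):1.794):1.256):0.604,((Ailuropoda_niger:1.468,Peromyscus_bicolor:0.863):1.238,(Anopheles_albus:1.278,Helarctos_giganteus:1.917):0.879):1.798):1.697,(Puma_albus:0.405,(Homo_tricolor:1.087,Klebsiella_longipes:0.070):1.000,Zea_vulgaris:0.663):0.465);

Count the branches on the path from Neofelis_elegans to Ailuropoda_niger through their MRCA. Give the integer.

8

The MRCA of Neofelis_elegans and Ailuropoda_niger is the node subtending ((Apis_major,Cricetus_viridis),((Meleagris_borealis,((Streptococcus_brevicauda,Corvus_rubra),(Prionailurus_maculatus,(Xenopus_minor,Abies_sapiens)))),((Bombus_domesticus,(Neofelis_elegans,Danio_maculatus)),(Ateles_elegans,(Corylus_australis,Formica_gracilis,Clostridium_borealis)))),((Ailuropoda_niger,Peromyscus_bicolor),(Anopheles_albus,Helarctos_giganteus))).
From Neofelis_elegans up to that node: 5 branches. From Ailuropoda_niger up to the same node: 3 branches. Total: 5 + 3 = 8.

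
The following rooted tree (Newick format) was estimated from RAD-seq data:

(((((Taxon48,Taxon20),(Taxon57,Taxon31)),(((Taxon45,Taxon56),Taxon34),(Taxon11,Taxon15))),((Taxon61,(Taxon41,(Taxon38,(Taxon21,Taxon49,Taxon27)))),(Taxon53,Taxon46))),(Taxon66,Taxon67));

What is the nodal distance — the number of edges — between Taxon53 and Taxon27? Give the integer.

The MRCA of Taxon53 and Taxon27 is the node subtending ((Taxon61,(Taxon41,(Taxon38,(Taxon21,Taxon49,Taxon27)))),(Taxon53,Taxon46)).
From Taxon53 up to that node: 2 branches. From Taxon27 up to the same node: 5 branches. Total: 2 + 5 = 7.

7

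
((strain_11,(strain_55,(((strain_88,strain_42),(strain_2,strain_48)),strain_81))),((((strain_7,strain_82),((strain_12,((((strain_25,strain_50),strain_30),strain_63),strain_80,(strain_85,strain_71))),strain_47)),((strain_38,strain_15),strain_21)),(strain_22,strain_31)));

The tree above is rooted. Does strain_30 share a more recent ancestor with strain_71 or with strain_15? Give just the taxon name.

strain_71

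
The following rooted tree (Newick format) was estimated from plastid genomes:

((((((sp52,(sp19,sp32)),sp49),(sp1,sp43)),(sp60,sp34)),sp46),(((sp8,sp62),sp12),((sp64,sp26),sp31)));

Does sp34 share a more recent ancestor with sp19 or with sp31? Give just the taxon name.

The MRCA of sp34 and sp19 subtends ((((sp52,(sp19,sp32)),sp49),(sp1,sp43)),(sp60,sp34)) (8 taxa).
The MRCA of sp34 and sp31 is the root, subtending the entire tree (15 taxa).
The first is nested inside the second, so sp34 shares a more recent common ancestor with sp19.

sp19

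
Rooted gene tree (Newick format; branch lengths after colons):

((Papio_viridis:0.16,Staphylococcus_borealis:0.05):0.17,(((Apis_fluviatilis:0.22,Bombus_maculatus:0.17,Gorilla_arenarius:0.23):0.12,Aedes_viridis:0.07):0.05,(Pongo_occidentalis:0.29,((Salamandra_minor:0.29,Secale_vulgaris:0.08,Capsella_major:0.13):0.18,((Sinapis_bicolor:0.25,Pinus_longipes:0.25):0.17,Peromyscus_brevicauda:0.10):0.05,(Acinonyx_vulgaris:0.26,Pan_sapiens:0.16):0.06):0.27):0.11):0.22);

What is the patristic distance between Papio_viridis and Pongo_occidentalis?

0.95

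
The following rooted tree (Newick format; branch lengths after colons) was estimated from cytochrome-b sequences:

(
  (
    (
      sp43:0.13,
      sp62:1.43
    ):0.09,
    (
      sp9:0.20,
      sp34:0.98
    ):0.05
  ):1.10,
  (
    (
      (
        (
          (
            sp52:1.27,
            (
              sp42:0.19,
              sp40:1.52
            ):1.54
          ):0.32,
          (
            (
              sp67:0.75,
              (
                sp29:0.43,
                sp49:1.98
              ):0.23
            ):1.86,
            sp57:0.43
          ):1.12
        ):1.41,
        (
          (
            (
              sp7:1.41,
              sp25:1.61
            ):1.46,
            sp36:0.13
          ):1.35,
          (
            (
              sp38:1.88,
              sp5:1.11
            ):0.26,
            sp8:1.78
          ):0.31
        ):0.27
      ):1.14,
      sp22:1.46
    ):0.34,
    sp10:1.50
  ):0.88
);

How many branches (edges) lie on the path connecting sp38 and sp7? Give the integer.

6

The MRCA of sp38 and sp7 is the node subtending (((sp7,sp25),sp36),((sp38,sp5),sp8)).
From sp38 up to that node: 3 branches. From sp7 up to the same node: 3 branches. Total: 3 + 3 = 6.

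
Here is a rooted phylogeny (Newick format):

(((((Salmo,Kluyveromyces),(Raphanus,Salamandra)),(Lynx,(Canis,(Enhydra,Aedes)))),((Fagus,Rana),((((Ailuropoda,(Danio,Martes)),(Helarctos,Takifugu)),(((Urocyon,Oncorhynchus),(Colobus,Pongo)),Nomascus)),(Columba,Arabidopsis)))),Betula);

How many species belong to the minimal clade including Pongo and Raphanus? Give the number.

The MRCA of Pongo and Raphanus is the node subtending ((((Salmo,Kluyveromyces),(Raphanus,Salamandra)),(Lynx,(Canis,(Enhydra,Aedes)))),((Fagus,Rana),((((Ailuropoda,(Danio,Martes)),(Helarctos,Takifugu)),(((Urocyon,Oncorhynchus),(Colobus,Pongo)),Nomascus)),(Columba,Arabidopsis)))).
That clade contains 22 terminal taxa: Aedes, Ailuropoda, Arabidopsis, Canis, Colobus, Columba, Danio, Enhydra, Fagus, Helarctos, Kluyveromyces, Lynx, Martes, Nomascus, Oncorhynchus, Pongo, Rana, Raphanus, Salamandra, Salmo, Takifugu, Urocyon.

22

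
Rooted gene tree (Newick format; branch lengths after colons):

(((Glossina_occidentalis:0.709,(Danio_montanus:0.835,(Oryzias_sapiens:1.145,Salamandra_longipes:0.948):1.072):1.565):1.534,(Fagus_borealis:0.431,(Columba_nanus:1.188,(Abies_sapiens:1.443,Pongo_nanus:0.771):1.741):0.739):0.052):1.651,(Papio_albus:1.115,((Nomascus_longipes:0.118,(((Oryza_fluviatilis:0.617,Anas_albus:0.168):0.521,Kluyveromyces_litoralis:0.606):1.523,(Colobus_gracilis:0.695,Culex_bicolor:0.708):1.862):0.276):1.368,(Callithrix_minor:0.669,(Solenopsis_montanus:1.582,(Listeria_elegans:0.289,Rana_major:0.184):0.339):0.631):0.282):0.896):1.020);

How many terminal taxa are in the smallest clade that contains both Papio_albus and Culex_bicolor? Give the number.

11

The MRCA of Papio_albus and Culex_bicolor is the node subtending (Papio_albus,((Nomascus_longipes,(((Oryza_fluviatilis,Anas_albus),Kluyveromyces_litoralis),(Colobus_gracilis,Culex_bicolor))),(Callithrix_minor,(Solenopsis_montanus,(Listeria_elegans,Rana_major))))).
That clade contains 11 terminal taxa: Anas_albus, Callithrix_minor, Colobus_gracilis, Culex_bicolor, Kluyveromyces_litoralis, Listeria_elegans, Nomascus_longipes, Oryza_fluviatilis, Papio_albus, Rana_major, Solenopsis_montanus.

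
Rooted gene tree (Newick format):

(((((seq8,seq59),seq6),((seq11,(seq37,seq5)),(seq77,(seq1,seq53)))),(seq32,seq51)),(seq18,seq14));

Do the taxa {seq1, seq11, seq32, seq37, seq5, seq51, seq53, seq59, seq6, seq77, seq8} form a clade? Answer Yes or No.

The most recent common ancestor of these taxa subtends ((((seq8,seq59),seq6),((seq11,(seq37,seq5)),(seq77,(seq1,seq53)))),(seq32,seq51)).
That clade has exactly 11 tips — every listed taxon and nothing else — so the group is monophyletic.

Yes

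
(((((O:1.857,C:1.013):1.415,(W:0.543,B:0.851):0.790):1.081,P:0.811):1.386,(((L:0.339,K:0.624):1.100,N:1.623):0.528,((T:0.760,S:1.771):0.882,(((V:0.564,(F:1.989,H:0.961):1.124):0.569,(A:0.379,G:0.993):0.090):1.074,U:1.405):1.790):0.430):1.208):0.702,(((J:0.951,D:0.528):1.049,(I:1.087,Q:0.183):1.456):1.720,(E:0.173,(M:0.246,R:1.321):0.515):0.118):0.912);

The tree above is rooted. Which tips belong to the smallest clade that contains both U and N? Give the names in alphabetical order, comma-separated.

A, F, G, H, K, L, N, S, T, U, V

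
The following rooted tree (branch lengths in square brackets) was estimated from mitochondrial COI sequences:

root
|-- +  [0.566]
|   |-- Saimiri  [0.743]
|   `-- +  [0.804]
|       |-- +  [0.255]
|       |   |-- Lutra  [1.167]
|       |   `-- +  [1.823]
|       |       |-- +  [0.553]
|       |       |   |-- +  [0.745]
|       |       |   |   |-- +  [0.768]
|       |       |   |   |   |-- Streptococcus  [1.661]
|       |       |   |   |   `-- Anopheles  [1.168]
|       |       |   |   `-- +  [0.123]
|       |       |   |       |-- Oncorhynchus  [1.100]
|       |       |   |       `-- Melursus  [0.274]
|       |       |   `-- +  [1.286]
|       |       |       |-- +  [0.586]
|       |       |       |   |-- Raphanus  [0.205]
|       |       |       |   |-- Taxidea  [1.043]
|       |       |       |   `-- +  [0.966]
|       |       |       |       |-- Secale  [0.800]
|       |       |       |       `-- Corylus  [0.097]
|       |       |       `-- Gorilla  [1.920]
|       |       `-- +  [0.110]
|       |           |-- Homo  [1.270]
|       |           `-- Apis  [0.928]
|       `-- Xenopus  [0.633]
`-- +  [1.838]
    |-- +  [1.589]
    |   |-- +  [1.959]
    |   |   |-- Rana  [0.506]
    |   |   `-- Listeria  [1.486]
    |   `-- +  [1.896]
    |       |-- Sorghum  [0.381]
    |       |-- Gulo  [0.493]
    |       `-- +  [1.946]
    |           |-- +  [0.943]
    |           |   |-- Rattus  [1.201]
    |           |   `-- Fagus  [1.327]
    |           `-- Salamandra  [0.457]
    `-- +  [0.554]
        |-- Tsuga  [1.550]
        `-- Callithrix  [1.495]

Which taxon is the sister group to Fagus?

Fagus attaches to the tree at the node subtending (Rattus,Fagus).
The other lineage descending from that same node — the sister group — is the single tip Rattus.

Rattus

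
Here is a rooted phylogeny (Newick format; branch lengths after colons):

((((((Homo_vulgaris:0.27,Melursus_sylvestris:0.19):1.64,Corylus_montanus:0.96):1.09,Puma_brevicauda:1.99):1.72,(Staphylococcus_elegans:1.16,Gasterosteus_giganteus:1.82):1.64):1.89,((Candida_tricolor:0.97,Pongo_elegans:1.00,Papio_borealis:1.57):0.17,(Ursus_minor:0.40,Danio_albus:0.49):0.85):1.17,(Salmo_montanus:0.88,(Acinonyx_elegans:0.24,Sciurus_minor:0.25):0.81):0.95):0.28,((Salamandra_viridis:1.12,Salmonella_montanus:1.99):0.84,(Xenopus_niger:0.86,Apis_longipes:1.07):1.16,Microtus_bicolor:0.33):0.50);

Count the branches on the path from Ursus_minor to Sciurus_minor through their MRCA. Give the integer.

The MRCA of Ursus_minor and Sciurus_minor is the node subtending (((((Homo_vulgaris,Melursus_sylvestris),Corylus_montanus),Puma_brevicauda),(Staphylococcus_elegans,Gasterosteus_giganteus)),((Candida_tricolor,Pongo_elegans,Papio_borealis),(Ursus_minor,Danio_albus)),(Salmo_montanus,(Acinonyx_elegans,Sciurus_minor))).
From Ursus_minor up to that node: 3 branches. From Sciurus_minor up to the same node: 3 branches. Total: 3 + 3 = 6.

6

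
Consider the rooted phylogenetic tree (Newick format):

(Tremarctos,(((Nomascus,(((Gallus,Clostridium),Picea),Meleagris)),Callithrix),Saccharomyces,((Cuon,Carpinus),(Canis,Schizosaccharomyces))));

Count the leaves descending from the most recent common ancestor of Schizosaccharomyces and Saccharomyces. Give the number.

11

The MRCA of Schizosaccharomyces and Saccharomyces is the node subtending (((Nomascus,(((Gallus,Clostridium),Picea),Meleagris)),Callithrix),Saccharomyces,((Cuon,Carpinus),(Canis,Schizosaccharomyces))).
That clade contains 11 terminal taxa: Callithrix, Canis, Carpinus, Clostridium, Cuon, Gallus, Meleagris, Nomascus, Picea, Saccharomyces, Schizosaccharomyces.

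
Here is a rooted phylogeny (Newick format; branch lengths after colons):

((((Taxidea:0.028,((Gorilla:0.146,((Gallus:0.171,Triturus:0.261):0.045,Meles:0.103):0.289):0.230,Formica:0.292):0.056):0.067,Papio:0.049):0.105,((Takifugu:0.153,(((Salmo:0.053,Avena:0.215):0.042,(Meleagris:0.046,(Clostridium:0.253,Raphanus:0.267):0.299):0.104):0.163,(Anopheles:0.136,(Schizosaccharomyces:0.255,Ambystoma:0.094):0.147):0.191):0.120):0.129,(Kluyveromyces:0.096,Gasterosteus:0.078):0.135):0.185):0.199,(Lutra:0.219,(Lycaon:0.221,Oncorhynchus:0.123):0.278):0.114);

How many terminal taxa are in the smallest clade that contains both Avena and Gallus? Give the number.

18

The MRCA of Avena and Gallus is the node subtending (((Taxidea,((Gorilla,((Gallus,Triturus),Meles)),Formica)),Papio),((Takifugu,(((Salmo,Avena),(Meleagris,(Clostridium,Raphanus))),(Anopheles,(Schizosaccharomyces,Ambystoma)))),(Kluyveromyces,Gasterosteus))).
That clade contains 18 terminal taxa: Ambystoma, Anopheles, Avena, Clostridium, Formica, Gallus, Gasterosteus, Gorilla, Kluyveromyces, Meleagris, Meles, Papio, Raphanus, Salmo, Schizosaccharomyces, Takifugu, Taxidea, Triturus.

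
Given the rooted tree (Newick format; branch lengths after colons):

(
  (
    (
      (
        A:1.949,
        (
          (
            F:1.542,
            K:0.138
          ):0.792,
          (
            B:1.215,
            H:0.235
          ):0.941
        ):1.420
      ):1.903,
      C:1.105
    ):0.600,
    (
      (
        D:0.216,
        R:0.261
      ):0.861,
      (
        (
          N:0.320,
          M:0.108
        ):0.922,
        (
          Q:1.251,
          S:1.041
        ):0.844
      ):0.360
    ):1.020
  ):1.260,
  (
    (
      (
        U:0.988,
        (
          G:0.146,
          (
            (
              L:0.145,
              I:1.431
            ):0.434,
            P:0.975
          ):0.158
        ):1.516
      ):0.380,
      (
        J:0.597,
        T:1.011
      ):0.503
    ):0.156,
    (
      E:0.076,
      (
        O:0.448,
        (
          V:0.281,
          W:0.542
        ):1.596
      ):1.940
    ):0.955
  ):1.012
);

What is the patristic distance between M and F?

The path runs M → … → MRCA → … → F; the MRCA is the node subtending (((A,((F,K),(B,H))),C),((D,R),((N,M),(Q,S)))).
Branch lengths along that path: 0.108 + 0.922 + 0.360 + 1.020 + 0.600 + 1.903 + 1.420 + 0.792 + 1.542 = 8.667.

8.667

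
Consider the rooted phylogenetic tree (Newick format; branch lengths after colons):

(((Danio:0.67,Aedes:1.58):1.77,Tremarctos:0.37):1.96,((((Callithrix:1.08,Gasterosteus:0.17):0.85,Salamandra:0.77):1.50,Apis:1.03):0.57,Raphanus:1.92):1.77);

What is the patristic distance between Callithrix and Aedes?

11.08

The path runs Callithrix → … → MRCA → … → Aedes; the MRCA is the root of the tree.
Branch lengths along that path: 1.08 + 0.85 + 1.50 + 0.57 + 1.77 + 1.96 + 1.77 + 1.58 = 11.08.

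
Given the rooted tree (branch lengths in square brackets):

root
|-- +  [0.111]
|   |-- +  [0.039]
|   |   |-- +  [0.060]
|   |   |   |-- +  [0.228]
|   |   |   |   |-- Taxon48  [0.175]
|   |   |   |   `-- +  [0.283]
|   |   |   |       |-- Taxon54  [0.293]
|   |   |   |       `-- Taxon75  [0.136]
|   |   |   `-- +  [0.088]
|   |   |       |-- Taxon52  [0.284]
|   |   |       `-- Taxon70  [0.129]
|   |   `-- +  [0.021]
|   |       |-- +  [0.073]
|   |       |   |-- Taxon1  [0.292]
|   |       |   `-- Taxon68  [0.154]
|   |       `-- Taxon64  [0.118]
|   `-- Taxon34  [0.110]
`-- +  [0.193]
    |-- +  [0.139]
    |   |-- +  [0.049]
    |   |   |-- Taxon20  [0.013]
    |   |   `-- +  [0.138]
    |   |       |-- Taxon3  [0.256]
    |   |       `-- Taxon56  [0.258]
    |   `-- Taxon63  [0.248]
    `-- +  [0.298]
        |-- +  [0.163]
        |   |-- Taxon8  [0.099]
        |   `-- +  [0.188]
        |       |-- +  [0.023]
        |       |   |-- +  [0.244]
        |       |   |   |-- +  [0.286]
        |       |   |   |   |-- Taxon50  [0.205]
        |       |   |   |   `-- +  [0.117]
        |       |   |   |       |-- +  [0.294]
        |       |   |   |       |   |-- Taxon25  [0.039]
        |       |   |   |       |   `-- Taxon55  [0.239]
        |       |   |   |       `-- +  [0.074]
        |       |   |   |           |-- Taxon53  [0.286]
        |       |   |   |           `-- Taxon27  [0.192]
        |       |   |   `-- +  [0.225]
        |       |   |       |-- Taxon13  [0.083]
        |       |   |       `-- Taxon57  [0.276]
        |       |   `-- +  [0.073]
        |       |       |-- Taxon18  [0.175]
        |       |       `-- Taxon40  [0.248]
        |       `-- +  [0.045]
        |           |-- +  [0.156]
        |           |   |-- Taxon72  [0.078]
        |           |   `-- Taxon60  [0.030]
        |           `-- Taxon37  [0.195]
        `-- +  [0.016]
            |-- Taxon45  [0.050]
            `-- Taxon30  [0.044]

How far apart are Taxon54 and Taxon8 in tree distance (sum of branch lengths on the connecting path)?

1.767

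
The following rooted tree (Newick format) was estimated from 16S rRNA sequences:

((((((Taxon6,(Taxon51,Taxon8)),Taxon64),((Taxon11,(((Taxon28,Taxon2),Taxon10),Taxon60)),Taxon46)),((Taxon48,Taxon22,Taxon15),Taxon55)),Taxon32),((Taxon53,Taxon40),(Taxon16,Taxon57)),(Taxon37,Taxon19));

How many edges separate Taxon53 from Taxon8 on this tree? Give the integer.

The MRCA of Taxon53 and Taxon8 is the root of the tree.
From Taxon53 up to that node: 3 branches. From Taxon8 up to the same node: 7 branches. Total: 3 + 7 = 10.

10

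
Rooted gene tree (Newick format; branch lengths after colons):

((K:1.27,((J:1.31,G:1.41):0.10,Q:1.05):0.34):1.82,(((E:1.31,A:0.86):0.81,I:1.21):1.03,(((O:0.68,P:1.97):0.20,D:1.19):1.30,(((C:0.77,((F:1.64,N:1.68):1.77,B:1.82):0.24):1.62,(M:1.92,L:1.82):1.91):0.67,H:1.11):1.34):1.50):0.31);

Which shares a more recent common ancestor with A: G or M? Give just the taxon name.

M

The MRCA of A and M subtends (((E,A),I),(((O,P),D),(((C,((F,N),B)),(M,L)),H))) (13 taxa).
The MRCA of A and G is the root, subtending the entire tree (17 taxa).
The first is nested inside the second, so A shares a more recent common ancestor with M.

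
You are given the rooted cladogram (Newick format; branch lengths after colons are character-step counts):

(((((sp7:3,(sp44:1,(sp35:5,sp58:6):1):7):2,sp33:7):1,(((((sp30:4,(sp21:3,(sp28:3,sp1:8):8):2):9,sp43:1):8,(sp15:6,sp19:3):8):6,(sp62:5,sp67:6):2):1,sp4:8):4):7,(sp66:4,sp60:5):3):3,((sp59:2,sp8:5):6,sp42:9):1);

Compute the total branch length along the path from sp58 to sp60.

32

The path runs sp58 → … → MRCA → … → sp60; the MRCA is the node subtending ((((sp7,(sp44,(sp35,sp58))),sp33),(((((sp30,(sp21,(sp28,sp1))),sp43),(sp15,sp19)),(sp62,sp67)),sp4)),(sp66,sp60)).
Branch lengths along that path: 6 + 1 + 7 + 2 + 1 + 7 + 3 + 5 = 32.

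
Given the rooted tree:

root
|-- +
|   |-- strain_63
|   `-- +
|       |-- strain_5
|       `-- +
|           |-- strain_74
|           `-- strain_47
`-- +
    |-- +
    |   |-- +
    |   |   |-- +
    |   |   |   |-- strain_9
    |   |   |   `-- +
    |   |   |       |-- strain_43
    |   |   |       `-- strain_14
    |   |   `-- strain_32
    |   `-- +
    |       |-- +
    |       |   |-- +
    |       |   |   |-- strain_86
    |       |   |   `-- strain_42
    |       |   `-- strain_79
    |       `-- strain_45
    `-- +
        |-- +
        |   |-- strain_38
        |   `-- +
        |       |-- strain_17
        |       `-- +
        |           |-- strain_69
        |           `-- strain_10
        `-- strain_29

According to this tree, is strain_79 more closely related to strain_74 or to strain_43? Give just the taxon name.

The MRCA of strain_79 and strain_43 subtends (((strain_9,(strain_43,strain_14)),strain_32),(((strain_86,strain_42),strain_79),strain_45)) (8 taxa).
The MRCA of strain_79 and strain_74 is the root, subtending the entire tree (17 taxa).
The first is nested inside the second, so strain_79 shares a more recent common ancestor with strain_43.

strain_43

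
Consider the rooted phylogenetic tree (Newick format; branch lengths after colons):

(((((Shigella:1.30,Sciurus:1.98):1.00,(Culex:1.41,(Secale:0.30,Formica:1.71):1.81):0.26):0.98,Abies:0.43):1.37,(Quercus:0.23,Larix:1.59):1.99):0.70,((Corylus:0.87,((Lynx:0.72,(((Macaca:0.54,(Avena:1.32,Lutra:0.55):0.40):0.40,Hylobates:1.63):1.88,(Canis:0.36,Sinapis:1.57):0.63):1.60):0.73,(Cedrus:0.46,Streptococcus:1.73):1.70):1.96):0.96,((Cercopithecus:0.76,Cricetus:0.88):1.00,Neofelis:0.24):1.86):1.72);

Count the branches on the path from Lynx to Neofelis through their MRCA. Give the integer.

The MRCA of Lynx and Neofelis is the node subtending ((Corylus,((Lynx,(((Macaca,(Avena,Lutra)),Hylobates),(Canis,Sinapis))),(Cedrus,Streptococcus))),((Cercopithecus,Cricetus),Neofelis)).
From Lynx up to that node: 4 branches. From Neofelis up to the same node: 2 branches. Total: 4 + 2 = 6.

6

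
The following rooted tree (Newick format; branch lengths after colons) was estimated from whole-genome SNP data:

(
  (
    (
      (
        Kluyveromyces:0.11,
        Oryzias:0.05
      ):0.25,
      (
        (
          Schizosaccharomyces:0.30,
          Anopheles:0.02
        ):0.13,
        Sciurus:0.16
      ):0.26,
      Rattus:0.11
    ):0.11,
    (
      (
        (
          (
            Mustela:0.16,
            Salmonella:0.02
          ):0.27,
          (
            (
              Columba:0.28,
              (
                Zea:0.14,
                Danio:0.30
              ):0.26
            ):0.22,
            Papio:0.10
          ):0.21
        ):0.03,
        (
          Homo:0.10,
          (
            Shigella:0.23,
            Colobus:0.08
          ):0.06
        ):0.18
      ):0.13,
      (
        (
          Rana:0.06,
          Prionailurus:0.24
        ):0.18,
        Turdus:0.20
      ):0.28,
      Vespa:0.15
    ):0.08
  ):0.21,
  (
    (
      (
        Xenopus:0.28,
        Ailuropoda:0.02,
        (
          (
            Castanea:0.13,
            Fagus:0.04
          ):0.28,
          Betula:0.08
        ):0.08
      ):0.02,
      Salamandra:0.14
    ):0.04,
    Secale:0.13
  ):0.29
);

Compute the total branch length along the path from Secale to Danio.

1.86

The path runs Secale → … → MRCA → … → Danio; the MRCA is the root of the tree.
Branch lengths along that path: 0.13 + 0.29 + 0.21 + 0.08 + 0.13 + 0.03 + 0.21 + 0.22 + 0.26 + 0.30 = 1.86.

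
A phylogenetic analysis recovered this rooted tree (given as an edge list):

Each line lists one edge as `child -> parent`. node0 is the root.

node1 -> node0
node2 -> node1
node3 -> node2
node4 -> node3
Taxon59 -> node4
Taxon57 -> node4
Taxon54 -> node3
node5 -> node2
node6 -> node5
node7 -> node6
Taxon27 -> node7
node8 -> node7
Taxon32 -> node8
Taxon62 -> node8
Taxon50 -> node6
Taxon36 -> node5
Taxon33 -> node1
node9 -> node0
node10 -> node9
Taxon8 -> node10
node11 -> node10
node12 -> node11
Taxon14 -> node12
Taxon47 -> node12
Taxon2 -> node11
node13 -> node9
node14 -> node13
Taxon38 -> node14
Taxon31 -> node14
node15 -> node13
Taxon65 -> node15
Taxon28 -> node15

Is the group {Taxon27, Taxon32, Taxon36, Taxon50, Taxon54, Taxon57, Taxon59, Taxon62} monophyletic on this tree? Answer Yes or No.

Yes

The most recent common ancestor of these taxa subtends (((Taxon59,Taxon57),Taxon54),(((Taxon27,(Taxon32,Taxon62)),Taxon50),Taxon36)).
That clade has exactly 8 tips — every listed taxon and nothing else — so the group is monophyletic.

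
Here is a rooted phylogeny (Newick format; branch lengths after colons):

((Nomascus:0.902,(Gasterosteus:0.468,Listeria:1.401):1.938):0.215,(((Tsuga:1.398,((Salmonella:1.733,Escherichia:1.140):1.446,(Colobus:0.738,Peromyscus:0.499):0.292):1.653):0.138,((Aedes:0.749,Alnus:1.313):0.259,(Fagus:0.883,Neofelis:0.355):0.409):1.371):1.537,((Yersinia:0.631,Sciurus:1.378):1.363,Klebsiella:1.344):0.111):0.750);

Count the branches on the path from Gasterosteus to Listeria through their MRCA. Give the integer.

2

The MRCA of Gasterosteus and Listeria is the node subtending (Gasterosteus,Listeria).
From Gasterosteus up to that node: 1 branch. From Listeria up to the same node: 1 branch. Total: 1 + 1 = 2.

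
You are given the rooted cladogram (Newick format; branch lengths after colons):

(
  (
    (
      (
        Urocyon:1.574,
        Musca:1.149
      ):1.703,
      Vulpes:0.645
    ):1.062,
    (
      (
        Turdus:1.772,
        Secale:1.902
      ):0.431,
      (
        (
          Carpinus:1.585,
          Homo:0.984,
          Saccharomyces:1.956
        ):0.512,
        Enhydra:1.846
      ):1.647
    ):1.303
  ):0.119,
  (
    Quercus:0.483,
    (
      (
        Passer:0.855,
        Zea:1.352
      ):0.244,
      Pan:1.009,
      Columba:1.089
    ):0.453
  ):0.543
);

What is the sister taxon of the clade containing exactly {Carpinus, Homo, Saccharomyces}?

The clade containing exactly {Carpinus, Homo, Saccharomyces} attaches to the tree at the node subtending ((Carpinus,Homo,Saccharomyces),Enhydra).
The other lineage descending from that same node — the sister group — is the single tip Enhydra.

Enhydra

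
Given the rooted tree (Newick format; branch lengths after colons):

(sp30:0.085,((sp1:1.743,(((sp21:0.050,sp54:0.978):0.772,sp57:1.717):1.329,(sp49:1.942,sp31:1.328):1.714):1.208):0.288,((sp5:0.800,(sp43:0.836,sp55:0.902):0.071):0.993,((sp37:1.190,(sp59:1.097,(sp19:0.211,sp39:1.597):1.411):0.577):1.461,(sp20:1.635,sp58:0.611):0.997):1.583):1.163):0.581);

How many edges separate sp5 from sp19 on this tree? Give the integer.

7

The MRCA of sp5 and sp19 is the node subtending ((sp5,(sp43,sp55)),((sp37,(sp59,(sp19,sp39))),(sp20,sp58))).
From sp5 up to that node: 2 branches. From sp19 up to the same node: 5 branches. Total: 2 + 5 = 7.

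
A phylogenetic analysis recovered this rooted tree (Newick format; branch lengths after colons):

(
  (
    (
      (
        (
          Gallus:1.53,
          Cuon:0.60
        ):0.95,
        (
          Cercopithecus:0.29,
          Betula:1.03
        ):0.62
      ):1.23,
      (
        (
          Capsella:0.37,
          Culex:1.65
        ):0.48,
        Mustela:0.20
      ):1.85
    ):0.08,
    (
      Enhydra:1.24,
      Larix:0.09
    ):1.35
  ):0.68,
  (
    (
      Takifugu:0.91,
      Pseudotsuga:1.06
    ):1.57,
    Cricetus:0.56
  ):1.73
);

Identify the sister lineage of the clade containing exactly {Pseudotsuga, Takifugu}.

Cricetus

The clade containing exactly {Pseudotsuga, Takifugu} attaches to the tree at the node subtending ((Takifugu,Pseudotsuga),Cricetus).
The other lineage descending from that same node — the sister group — is the single tip Cricetus.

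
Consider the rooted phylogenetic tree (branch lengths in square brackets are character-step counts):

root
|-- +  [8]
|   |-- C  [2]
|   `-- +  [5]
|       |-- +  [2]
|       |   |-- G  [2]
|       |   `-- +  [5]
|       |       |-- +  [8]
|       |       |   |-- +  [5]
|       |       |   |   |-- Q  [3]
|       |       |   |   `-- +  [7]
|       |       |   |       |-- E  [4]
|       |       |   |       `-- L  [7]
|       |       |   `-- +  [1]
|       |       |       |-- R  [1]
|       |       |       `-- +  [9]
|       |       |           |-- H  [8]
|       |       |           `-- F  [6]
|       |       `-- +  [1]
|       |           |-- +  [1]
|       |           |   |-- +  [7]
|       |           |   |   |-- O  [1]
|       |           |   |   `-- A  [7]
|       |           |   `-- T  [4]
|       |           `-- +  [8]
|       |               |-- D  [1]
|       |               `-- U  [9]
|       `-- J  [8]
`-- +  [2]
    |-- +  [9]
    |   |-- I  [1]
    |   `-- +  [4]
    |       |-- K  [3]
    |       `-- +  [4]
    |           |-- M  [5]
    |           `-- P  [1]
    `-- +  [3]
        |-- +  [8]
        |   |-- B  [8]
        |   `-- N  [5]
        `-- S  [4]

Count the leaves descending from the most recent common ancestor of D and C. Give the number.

14

The MRCA of D and C is the node subtending (C,((G,(((Q,(E,L)),(R,(H,F))),(((O,A),T),(D,U)))),J)).
That clade contains 14 terminal taxa: A, C, D, E, F, G, H, J, L, O, Q, R, T, U.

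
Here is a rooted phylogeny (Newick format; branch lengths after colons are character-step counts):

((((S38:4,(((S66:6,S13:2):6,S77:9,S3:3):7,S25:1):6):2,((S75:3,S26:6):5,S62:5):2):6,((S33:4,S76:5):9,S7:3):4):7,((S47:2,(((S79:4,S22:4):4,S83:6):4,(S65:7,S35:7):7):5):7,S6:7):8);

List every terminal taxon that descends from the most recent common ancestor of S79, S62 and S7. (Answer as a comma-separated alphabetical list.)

S13, S22, S25, S26, S3, S33, S35, S38, S47, S6, S62, S65, S66, S7, S75, S76, S77, S79, S83

Tracing S79: it sits inside (S79,S22).
Tracing S62: it sits inside ((S75,S26),S62).
Tracing S7: it sits inside ((S33,S76),S7).
The smallest clade enclosing all 3 is the whole tree (their MRCA is the root), so the answer is all 19 tips in alphabetical order.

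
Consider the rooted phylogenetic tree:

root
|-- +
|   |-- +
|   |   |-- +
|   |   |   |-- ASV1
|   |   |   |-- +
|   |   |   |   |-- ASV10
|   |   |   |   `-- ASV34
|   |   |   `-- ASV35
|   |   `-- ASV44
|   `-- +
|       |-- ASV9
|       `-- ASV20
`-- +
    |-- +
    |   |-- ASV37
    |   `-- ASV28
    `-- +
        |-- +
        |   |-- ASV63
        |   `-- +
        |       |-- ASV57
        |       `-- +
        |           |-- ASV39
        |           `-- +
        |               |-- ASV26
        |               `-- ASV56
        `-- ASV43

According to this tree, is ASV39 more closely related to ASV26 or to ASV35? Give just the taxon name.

ASV26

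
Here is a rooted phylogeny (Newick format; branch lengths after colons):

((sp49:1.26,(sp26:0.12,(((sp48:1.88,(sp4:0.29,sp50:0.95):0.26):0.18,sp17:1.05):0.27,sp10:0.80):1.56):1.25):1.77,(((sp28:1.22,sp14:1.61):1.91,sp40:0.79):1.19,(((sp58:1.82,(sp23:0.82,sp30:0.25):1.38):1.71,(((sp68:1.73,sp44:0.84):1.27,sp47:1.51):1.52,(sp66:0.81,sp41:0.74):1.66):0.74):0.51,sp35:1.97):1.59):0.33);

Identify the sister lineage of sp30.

sp23

sp30 attaches to the tree at the node subtending (sp23,sp30).
The other lineage descending from that same node — the sister group — is the single tip sp23.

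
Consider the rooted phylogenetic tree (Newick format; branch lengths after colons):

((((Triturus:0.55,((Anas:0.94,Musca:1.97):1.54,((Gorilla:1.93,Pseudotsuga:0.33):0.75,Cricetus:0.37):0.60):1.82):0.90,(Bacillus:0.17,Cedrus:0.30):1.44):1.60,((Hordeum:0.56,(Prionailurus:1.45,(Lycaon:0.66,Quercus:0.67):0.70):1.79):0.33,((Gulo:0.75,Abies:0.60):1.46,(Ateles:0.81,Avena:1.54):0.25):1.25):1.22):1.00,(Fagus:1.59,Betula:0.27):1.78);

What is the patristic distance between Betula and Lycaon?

7.75

The path runs Betula → … → MRCA → … → Lycaon; the MRCA is the root of the tree.
Branch lengths along that path: 0.27 + 1.78 + 1.00 + 1.22 + 0.33 + 1.79 + 0.70 + 0.66 = 7.75.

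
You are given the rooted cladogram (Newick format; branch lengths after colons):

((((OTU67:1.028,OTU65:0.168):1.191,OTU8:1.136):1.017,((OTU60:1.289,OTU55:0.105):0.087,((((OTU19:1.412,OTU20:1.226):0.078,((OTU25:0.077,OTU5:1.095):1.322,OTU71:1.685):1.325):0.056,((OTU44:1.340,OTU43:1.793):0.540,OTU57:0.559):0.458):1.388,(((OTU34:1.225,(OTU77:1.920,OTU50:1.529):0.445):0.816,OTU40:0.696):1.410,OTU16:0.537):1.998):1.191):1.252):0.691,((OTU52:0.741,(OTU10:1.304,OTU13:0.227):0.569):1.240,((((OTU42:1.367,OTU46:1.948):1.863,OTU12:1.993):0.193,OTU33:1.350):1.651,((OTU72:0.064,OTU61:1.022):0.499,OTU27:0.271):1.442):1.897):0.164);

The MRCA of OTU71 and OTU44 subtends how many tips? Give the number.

8

The MRCA of OTU71 and OTU44 is the node subtending (((OTU19,OTU20),((OTU25,OTU5),OTU71)),((OTU44,OTU43),OTU57)).
That clade contains 8 terminal taxa: OTU19, OTU20, OTU25, OTU43, OTU44, OTU5, OTU57, OTU71.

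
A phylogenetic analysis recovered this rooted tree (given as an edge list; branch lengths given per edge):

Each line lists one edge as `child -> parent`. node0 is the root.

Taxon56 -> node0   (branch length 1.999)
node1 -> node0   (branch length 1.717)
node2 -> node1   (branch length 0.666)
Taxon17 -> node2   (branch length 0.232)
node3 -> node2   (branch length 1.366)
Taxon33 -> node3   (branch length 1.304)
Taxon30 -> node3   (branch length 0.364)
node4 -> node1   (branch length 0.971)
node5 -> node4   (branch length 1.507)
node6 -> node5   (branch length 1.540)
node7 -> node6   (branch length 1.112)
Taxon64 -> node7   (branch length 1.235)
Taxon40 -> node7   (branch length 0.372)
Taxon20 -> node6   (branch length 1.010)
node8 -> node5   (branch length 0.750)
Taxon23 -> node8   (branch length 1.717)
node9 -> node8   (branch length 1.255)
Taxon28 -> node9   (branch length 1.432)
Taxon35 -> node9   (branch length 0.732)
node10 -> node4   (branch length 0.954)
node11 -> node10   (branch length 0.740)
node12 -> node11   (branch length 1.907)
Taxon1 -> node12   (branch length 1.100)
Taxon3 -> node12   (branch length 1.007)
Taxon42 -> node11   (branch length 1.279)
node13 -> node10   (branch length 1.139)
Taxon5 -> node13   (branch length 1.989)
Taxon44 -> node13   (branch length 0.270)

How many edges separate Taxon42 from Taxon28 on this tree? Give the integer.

The MRCA of Taxon42 and Taxon28 is the node subtending ((((Taxon64,Taxon40),Taxon20),(Taxon23,(Taxon28,Taxon35))),(((Taxon1,Taxon3),Taxon42),(Taxon5,Taxon44))).
From Taxon42 up to that node: 3 branches. From Taxon28 up to the same node: 4 branches. Total: 3 + 4 = 7.

7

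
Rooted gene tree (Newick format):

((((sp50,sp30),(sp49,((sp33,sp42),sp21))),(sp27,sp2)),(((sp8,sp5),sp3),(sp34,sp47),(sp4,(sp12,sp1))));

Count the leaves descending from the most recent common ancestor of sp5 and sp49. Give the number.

16

The MRCA of sp5 and sp49 is the root, so the clade is the entire tree.
That clade contains 16 terminal taxa: sp1, sp12, sp2, sp21, sp27, sp3, sp30, sp33, sp34, sp4, sp42, sp47, sp49, sp5, sp50, sp8.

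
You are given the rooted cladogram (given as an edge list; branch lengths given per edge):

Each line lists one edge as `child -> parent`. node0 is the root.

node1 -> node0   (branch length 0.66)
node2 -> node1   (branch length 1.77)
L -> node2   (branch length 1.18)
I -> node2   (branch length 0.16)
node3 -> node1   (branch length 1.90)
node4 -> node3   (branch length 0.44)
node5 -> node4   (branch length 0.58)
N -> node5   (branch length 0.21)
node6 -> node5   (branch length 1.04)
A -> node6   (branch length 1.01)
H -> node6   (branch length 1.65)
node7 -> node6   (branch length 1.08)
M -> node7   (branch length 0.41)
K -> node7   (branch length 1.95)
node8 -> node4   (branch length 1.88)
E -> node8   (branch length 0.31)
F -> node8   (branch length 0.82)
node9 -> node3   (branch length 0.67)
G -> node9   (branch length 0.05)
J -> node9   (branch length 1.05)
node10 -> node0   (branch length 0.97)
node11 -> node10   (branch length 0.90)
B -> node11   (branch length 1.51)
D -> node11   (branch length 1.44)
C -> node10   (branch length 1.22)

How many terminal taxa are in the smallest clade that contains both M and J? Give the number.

9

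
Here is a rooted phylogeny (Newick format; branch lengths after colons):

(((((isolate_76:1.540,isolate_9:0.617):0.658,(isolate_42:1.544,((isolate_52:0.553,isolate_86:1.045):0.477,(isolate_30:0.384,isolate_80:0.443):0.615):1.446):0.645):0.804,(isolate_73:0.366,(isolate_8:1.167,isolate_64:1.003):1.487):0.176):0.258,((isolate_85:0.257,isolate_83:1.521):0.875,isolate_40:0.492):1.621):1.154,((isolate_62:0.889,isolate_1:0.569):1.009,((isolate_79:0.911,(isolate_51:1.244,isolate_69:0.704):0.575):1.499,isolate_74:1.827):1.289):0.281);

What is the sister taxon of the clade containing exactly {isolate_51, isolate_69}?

The clade containing exactly {isolate_51, isolate_69} attaches to the tree at the node subtending (isolate_79,(isolate_51,isolate_69)).
The other lineage descending from that same node — the sister group — is the single tip isolate_79.

isolate_79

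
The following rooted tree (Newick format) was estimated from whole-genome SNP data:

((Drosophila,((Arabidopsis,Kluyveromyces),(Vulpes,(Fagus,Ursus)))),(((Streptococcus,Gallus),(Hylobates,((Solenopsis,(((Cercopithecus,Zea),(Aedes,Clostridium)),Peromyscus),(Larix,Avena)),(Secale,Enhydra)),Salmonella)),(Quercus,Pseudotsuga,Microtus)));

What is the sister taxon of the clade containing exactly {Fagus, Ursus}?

The clade containing exactly {Fagus, Ursus} attaches to the tree at the node subtending (Vulpes,(Fagus,Ursus)).
The other lineage descending from that same node — the sister group — is the single tip Vulpes.

Vulpes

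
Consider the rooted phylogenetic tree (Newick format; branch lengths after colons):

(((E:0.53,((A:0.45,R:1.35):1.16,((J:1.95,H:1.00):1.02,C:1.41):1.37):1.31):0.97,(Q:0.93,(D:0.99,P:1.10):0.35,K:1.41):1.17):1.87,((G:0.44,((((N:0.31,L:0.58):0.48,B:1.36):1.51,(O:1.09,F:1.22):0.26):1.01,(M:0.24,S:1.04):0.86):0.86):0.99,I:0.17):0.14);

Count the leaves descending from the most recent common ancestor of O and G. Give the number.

The MRCA of O and G is the node subtending (G,((((N,L),B),(O,F)),(M,S))).
That clade contains 8 terminal taxa: B, F, G, L, M, N, O, S.

8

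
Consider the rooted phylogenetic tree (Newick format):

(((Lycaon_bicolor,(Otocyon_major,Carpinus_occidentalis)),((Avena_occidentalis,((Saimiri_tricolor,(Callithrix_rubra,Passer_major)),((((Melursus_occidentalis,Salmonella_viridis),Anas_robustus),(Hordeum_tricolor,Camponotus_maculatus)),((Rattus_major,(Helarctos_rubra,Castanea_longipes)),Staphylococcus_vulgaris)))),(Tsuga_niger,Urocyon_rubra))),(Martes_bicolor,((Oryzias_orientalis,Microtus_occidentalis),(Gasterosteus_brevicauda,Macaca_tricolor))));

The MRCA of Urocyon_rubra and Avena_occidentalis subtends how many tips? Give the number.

15

The MRCA of Urocyon_rubra and Avena_occidentalis is the node subtending ((Avena_occidentalis,((Saimiri_tricolor,(Callithrix_rubra,Passer_major)),((((Melursus_occidentalis,Salmonella_viridis),Anas_robustus),(Hordeum_tricolor,Camponotus_maculatus)),((Rattus_major,(Helarctos_rubra,Castanea_longipes)),Staphylococcus_vulgaris)))),(Tsuga_niger,Urocyon_rubra)).
That clade contains 15 terminal taxa: Anas_robustus, Avena_occidentalis, Callithrix_rubra, Camponotus_maculatus, Castanea_longipes, Helarctos_rubra, Hordeum_tricolor, Melursus_occidentalis, Passer_major, Rattus_major, Saimiri_tricolor, Salmonella_viridis, Staphylococcus_vulgaris, Tsuga_niger, Urocyon_rubra.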